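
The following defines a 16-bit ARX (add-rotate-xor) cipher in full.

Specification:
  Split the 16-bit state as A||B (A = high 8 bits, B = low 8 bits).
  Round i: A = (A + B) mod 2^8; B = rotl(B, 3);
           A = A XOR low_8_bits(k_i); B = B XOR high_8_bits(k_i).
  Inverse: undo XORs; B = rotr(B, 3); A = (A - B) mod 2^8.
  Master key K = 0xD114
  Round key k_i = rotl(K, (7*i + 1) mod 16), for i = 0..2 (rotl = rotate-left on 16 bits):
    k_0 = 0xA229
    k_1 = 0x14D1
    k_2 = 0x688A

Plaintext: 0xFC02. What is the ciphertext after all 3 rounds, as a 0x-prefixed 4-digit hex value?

0x5364

s_0 = plaintext = 0xFC02
s_1 = Round(s_0, k_0) = 0xD7B2
s_2 = Round(s_1, k_1) = 0x5881
s_3 = Round(s_2, k_2) = 0x5364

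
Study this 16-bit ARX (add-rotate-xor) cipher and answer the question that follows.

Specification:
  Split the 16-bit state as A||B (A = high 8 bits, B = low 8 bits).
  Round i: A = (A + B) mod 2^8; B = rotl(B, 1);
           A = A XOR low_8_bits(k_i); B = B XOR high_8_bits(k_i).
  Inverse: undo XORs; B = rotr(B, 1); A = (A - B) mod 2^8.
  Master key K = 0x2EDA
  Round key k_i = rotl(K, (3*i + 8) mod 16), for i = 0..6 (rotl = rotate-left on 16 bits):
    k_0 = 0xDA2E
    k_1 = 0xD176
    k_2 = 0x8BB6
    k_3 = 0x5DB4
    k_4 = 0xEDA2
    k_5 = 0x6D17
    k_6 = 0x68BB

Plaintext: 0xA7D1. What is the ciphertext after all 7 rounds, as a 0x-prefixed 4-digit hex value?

s_0 = plaintext = 0xA7D1
s_1 = Round(s_0, k_0) = 0x5679
s_2 = Round(s_1, k_1) = 0xB923
s_3 = Round(s_2, k_2) = 0x6ACD
s_4 = Round(s_3, k_3) = 0x83C6
s_5 = Round(s_4, k_4) = 0xEB60
s_6 = Round(s_5, k_5) = 0x5CAD
s_7 = Round(s_6, k_6) = 0xB233

0xB233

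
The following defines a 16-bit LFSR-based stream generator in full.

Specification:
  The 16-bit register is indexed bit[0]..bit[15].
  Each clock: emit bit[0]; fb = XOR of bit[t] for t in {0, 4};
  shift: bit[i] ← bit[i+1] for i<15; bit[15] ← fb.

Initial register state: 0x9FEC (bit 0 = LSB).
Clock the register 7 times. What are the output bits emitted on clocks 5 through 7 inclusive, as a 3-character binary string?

011

reg_0 = 0x9FEC
clock 1: out=0, reg = 0x4FF6
clock 2: out=0, reg = 0xA7FB
clock 3: out=1, reg = 0x53FD
clock 4: out=1, reg = 0x29FE
clock 5: out=0, reg = 0x94FF
clock 6: out=1, reg = 0x4A7F
clock 7: out=1, reg = 0x253F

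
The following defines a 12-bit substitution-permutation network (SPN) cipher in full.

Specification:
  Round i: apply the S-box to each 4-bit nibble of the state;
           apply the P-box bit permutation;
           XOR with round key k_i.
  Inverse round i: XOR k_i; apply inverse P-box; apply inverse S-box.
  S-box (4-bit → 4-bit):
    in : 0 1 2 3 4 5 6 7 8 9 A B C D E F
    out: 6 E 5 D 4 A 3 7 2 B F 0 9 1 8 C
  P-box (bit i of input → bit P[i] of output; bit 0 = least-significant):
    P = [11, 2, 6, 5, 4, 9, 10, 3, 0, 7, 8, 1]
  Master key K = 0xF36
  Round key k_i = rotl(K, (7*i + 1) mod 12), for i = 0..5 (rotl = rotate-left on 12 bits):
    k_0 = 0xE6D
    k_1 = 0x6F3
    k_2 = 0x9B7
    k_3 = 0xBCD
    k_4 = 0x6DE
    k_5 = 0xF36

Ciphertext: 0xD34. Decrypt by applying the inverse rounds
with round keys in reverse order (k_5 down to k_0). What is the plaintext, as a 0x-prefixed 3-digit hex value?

0x69F

s_0 = ciphertext = 0xD34
s_1 = InvRound(s_0, k_5) = 0xE8B
s_2 = InvRound(s_1, k_4) = 0xDD7
s_3 = InvRound(s_2, k_3) = 0xEAB
s_4 = InvRound(s_3, k_2) = 0x4A8
s_5 = InvRound(s_4, k_1) = 0xC94
s_6 = InvRound(s_5, k_0) = 0x69F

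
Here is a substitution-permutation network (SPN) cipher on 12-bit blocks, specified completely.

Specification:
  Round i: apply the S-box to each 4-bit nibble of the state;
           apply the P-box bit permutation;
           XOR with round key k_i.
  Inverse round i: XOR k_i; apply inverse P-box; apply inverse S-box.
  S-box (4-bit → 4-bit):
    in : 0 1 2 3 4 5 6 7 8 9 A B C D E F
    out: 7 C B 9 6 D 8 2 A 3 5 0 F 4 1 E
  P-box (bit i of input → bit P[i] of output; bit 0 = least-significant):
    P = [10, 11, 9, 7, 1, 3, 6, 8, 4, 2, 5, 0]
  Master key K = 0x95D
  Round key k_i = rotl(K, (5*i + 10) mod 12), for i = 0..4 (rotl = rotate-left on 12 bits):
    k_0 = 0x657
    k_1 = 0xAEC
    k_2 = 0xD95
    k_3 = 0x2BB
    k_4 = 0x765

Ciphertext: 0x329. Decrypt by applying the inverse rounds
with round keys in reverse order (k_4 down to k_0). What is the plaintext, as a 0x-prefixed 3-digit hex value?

s_0 = ciphertext = 0x329
s_1 = InvRound(s_0, k_4) = 0x74E
s_2 = InvRound(s_1, k_3) = 0xC13
s_3 = InvRound(s_2, k_2) = 0x736
s_4 = InvRound(s_3, k_1) = 0xEC2
s_5 = InvRound(s_4, k_0) = 0x2B8

0x2B8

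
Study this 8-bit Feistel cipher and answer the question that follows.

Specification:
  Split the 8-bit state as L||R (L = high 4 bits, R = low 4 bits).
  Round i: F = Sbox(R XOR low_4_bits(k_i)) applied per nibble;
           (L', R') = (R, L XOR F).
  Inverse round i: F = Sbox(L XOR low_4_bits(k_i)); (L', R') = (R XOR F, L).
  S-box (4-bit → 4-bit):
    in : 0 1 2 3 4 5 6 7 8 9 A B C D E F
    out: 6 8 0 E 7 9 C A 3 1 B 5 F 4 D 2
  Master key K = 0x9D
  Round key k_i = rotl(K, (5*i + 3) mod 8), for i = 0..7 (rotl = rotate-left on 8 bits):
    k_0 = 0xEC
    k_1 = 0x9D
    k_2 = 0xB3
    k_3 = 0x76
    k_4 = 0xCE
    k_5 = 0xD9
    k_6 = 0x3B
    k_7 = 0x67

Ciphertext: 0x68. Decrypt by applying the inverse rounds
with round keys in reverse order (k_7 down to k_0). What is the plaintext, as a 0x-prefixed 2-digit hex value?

0xF0

s_0 = ciphertext = 0x68
s_1 = InvRound(s_0, k_7) = 0x06
s_2 = InvRound(s_1, k_6) = 0x30
s_3 = InvRound(s_2, k_5) = 0xB3
s_4 = InvRound(s_3, k_4) = 0xAB
s_5 = InvRound(s_4, k_3) = 0x4A
s_6 = InvRound(s_5, k_2) = 0x04
s_7 = InvRound(s_6, k_1) = 0x00
s_8 = InvRound(s_7, k_0) = 0xF0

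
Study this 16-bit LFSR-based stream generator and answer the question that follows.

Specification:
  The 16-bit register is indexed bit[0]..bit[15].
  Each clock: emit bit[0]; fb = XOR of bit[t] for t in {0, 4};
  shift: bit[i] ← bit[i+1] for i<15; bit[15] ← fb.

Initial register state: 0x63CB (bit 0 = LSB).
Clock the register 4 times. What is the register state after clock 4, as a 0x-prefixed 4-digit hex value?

0x763C

reg_0 = 0x63CB
clock 1: out=1, reg = 0xB1E5
clock 2: out=1, reg = 0xD8F2
clock 3: out=0, reg = 0xEC79
clock 4: out=1, reg = 0x763C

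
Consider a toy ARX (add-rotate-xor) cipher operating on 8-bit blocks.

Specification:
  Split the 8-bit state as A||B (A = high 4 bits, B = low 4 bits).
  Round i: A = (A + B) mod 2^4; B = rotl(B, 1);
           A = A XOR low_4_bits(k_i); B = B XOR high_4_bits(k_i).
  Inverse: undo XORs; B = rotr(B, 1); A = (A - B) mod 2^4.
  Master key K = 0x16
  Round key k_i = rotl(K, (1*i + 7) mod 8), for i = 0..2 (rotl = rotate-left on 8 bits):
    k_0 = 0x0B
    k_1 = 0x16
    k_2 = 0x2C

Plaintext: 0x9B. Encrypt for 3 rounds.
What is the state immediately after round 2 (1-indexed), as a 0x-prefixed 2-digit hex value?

s_0 = plaintext = 0x9B
s_1 = Round(s_0, k_0) = 0xF7
s_2 = Round(s_1, k_1) = 0x0F
s_3 = Round(s_2, k_2) = 0x3D

0x0F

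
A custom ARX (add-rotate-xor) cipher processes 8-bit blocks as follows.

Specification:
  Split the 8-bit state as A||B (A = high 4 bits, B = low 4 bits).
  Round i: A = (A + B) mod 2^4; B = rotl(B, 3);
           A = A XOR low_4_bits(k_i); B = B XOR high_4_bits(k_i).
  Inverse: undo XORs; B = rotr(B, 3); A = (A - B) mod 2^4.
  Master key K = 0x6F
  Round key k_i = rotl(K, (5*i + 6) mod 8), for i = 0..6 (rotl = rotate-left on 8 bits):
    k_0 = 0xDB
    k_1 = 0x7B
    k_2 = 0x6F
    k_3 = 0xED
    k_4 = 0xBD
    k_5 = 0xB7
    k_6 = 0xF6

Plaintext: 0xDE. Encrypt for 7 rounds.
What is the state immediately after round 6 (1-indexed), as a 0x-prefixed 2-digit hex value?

0x83

s_0 = plaintext = 0xDE
s_1 = Round(s_0, k_0) = 0x0A
s_2 = Round(s_1, k_1) = 0x12
s_3 = Round(s_2, k_2) = 0xC7
s_4 = Round(s_3, k_3) = 0xE5
s_5 = Round(s_4, k_4) = 0xE1
s_6 = Round(s_5, k_5) = 0x83
s_7 = Round(s_6, k_6) = 0xD6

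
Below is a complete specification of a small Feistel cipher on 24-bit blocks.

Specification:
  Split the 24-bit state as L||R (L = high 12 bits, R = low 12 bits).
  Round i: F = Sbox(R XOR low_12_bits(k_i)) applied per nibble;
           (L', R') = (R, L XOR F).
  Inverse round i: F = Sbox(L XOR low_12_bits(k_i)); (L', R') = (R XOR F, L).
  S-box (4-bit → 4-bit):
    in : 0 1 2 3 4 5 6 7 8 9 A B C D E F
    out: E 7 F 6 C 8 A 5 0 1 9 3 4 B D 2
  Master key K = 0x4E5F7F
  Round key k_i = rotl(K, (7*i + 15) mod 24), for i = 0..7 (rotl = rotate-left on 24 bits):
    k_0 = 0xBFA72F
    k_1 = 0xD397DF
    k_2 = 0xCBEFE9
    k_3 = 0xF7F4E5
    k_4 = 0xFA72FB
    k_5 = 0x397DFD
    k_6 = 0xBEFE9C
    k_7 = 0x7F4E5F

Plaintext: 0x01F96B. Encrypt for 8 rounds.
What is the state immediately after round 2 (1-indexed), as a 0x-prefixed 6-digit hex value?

0xDD308F

s_0 = plaintext = 0x01F96B
s_1 = Round(s_0, k_0) = 0x96BDD3
s_2 = Round(s_1, k_1) = 0xDD308F
s_3 = Round(s_2, k_2) = 0x08FF79
s_4 = Round(s_3, k_3) = 0xF7939B
s_5 = Round(s_4, k_4) = 0x39B8D7
s_6 = Round(s_5, k_5) = 0x8D7B62
s_7 = Round(s_6, k_6) = 0xB620FA
s_8 = Round(s_7, k_7) = 0x0FA6FA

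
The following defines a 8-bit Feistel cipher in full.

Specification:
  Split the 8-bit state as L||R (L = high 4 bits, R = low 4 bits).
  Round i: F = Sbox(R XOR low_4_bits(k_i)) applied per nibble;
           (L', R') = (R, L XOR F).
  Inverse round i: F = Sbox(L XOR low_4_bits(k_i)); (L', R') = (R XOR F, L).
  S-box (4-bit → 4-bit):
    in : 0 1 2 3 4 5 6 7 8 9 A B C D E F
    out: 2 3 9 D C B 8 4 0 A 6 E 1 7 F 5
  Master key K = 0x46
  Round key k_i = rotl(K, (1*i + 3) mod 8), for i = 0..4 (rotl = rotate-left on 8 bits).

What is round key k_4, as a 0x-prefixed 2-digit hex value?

0x23

K = 0x46
k_0 = rotl(K, (1*0+3) mod 8) = rotl(K, 3) = 0x32
k_1 = rotl(K, (1*1+3) mod 8) = rotl(K, 4) = 0x64
k_2 = rotl(K, (1*2+3) mod 8) = rotl(K, 5) = 0xC8
k_3 = rotl(K, (1*3+3) mod 8) = rotl(K, 6) = 0x91
k_4 = rotl(K, (1*4+3) mod 8) = rotl(K, 7) = 0x23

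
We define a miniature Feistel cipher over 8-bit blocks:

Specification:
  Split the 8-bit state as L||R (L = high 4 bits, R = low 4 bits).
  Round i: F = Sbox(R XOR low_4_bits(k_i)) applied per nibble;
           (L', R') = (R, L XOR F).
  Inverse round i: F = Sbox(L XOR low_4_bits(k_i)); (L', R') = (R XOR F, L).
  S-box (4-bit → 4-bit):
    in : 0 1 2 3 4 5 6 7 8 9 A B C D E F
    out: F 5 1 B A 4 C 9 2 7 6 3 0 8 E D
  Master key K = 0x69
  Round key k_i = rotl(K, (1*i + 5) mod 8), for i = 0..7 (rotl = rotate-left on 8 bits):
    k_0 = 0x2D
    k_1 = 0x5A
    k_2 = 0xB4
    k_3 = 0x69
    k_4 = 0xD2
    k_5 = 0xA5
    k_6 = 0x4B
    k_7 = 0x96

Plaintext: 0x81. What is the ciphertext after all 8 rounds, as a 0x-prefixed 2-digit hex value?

s_0 = plaintext = 0x81
s_1 = Round(s_0, k_0) = 0x18
s_2 = Round(s_1, k_1) = 0x80
s_3 = Round(s_2, k_2) = 0x02
s_4 = Round(s_3, k_3) = 0x23
s_5 = Round(s_4, k_4) = 0x37
s_6 = Round(s_5, k_5) = 0x72
s_7 = Round(s_6, k_6) = 0x20
s_8 = Round(s_7, k_7) = 0x0E

0x0E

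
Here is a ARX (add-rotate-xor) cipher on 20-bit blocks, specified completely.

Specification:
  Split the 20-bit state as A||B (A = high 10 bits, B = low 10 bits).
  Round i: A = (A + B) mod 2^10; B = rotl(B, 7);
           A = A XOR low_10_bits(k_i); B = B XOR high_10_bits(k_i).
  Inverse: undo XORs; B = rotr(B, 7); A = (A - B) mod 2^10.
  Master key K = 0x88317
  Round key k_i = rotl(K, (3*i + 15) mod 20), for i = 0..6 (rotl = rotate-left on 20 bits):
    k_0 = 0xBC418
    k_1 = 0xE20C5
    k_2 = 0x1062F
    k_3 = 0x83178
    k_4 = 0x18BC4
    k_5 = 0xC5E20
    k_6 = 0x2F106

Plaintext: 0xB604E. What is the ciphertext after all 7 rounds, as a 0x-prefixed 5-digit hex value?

0x0D68B

s_0 = plaintext = 0xB604E
s_1 = Round(s_0, k_0) = 0xCF9F8
s_2 = Round(s_1, k_1) = 0x7CFB7
s_3 = Round(s_2, k_2) = 0xE17B7
s_4 = Round(s_3, k_3) = 0x911FA
s_5 = Round(s_4, k_4) = 0xFE95D
s_6 = Round(s_5, k_5) = 0xDDDBC
s_7 = Round(s_6, k_6) = 0x0D68B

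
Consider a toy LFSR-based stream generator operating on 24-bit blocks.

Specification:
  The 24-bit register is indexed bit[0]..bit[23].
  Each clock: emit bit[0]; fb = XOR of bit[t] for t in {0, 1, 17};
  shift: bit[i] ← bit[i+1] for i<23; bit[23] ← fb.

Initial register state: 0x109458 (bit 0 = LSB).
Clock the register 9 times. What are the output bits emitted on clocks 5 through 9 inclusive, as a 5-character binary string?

10100

reg_0 = 0x109458
clock 1: out=0, reg = 0x084A2C
clock 2: out=0, reg = 0x042516
clock 3: out=0, reg = 0x82128B
clock 4: out=1, reg = 0xC10945
clock 5: out=1, reg = 0xE084A2
clock 6: out=0, reg = 0xF04251
clock 7: out=1, reg = 0xF82128
clock 8: out=0, reg = 0x7C1094
clock 9: out=0, reg = 0x3E084A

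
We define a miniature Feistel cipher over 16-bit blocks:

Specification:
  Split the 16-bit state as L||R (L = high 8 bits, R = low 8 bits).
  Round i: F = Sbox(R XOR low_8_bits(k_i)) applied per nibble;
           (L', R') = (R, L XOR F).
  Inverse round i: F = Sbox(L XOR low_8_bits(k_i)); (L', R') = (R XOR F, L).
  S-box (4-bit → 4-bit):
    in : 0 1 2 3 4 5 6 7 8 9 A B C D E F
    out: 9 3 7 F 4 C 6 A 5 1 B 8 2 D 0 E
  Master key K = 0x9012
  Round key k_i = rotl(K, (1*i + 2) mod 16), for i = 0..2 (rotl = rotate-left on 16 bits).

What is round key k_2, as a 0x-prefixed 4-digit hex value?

0x0129

K = 0x9012
k_0 = rotl(K, (1*0+2) mod 16) = rotl(K, 2) = 0x404A
k_1 = rotl(K, (1*1+2) mod 16) = rotl(K, 3) = 0x8094
k_2 = rotl(K, (1*2+2) mod 16) = rotl(K, 4) = 0x0129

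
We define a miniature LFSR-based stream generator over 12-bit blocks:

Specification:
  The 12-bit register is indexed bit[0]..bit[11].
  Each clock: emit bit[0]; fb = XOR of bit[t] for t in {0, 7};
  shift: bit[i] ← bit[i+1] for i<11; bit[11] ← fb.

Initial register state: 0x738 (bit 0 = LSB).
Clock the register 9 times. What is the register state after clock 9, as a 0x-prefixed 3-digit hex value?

reg_0 = 0x738
clock 1: out=0, reg = 0x39C
clock 2: out=0, reg = 0x9CE
clock 3: out=0, reg = 0xCE7
clock 4: out=1, reg = 0x673
clock 5: out=1, reg = 0xB39
clock 6: out=1, reg = 0xD9C
clock 7: out=0, reg = 0xECE
clock 8: out=0, reg = 0xF67
clock 9: out=1, reg = 0xFB3

0xFB3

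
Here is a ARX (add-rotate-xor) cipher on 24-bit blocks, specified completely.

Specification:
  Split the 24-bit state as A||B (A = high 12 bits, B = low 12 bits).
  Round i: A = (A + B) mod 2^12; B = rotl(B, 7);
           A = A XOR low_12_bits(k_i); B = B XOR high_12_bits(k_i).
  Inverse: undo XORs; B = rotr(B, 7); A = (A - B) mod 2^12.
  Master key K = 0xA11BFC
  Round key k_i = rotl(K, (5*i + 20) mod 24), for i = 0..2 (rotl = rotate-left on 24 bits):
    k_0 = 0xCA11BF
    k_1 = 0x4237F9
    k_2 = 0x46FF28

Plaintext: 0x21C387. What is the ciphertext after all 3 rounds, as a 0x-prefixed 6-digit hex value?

s_0 = plaintext = 0x21C387
s_1 = Round(s_0, k_0) = 0x41CF3D
s_2 = Round(s_1, k_1) = 0x4A0ADA
s_3 = Round(s_2, k_2) = 0x052939

0x052939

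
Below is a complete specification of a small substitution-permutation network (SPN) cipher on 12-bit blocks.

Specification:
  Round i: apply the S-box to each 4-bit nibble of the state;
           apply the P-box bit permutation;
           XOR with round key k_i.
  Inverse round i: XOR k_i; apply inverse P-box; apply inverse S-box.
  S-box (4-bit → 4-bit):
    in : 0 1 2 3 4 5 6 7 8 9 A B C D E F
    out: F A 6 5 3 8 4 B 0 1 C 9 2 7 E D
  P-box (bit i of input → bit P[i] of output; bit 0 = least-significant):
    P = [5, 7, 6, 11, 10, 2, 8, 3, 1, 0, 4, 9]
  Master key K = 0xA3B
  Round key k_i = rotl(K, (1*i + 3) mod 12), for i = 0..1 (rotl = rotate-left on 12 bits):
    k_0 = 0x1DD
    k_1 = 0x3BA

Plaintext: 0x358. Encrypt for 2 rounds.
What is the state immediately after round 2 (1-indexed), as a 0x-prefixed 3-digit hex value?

0x91F

s_0 = plaintext = 0x358
s_1 = Round(s_0, k_0) = 0x1C7
s_2 = Round(s_1, k_1) = 0x91F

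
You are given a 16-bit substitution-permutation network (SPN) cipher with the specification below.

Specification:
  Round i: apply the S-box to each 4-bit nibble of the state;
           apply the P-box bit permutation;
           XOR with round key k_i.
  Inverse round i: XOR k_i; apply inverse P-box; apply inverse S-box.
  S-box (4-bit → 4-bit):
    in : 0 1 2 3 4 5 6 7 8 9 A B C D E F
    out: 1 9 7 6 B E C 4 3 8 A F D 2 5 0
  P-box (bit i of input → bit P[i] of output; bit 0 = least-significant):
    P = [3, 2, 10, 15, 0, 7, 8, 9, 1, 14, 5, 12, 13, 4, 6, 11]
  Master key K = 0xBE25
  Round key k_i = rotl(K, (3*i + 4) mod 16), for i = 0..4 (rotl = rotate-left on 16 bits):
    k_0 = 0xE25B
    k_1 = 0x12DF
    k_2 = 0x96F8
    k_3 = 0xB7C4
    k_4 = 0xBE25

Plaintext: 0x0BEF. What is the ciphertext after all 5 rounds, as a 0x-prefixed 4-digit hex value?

s_0 = plaintext = 0x0BEF
s_1 = Round(s_0, k_0) = 0x9378
s_2 = Round(s_1, k_1) = 0x5BF3
s_3 = Round(s_2, k_2) = 0xCA8E
s_4 = Round(s_3, k_3) = 0xCB0D
s_5 = Round(s_4, k_4) = 0xC642

0xC642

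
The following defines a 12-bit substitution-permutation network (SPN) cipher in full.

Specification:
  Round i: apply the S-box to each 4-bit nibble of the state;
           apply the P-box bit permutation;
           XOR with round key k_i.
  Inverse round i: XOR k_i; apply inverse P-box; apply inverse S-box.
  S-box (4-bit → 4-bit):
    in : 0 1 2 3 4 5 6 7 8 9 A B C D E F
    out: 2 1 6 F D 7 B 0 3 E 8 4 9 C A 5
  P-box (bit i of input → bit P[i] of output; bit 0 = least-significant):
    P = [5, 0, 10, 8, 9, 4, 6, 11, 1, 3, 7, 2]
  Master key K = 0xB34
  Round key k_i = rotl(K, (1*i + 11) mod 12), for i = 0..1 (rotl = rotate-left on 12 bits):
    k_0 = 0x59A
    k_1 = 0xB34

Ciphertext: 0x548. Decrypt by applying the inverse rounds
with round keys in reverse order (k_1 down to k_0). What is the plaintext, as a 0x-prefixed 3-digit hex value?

s_0 = ciphertext = 0x548
s_1 = InvRound(s_0, k_1) = 0xE3F
s_2 = InvRound(s_1, k_0) = 0xDC6

0xDC6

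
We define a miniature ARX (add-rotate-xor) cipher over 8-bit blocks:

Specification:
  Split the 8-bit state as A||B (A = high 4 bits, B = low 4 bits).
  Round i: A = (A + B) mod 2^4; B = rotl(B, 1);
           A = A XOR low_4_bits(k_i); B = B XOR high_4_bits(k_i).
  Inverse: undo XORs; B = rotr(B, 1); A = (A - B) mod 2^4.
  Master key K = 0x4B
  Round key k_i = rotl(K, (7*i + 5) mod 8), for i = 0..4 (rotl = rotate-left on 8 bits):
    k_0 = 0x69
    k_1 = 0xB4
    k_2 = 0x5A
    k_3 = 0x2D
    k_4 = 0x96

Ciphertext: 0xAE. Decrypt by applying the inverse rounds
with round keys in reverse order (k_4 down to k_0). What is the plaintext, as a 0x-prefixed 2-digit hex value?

0x8E

s_0 = ciphertext = 0xAE
s_1 = InvRound(s_0, k_4) = 0x1B
s_2 = InvRound(s_1, k_3) = 0x0C
s_3 = InvRound(s_2, k_2) = 0xEC
s_4 = InvRound(s_3, k_1) = 0xFB
s_5 = InvRound(s_4, k_0) = 0x8E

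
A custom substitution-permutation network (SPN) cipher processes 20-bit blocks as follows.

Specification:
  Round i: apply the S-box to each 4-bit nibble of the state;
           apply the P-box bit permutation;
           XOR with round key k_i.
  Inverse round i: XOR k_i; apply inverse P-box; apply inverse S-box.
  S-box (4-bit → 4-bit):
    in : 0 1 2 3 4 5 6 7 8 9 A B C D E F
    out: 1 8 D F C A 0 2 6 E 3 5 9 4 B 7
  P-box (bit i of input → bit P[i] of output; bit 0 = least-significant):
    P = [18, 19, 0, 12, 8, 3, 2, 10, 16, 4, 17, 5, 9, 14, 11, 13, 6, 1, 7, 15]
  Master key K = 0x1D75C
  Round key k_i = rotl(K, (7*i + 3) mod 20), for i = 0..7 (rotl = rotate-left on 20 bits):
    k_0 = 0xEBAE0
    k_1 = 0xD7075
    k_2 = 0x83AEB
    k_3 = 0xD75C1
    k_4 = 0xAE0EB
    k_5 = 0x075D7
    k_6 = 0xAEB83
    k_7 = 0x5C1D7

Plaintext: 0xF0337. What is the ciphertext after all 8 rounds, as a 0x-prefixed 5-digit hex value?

0xEA15C

s_0 = plaintext = 0xF0337
s_1 = Round(s_0, k_0) = 0x5BD1E
s_2 = Round(s_1, k_1) = 0x3EE77
s_3 = Round(s_2, k_2) = 0x1D811
s_4 = Round(s_3, k_3) = 0xFE9D1
s_5 = Round(s_4, k_4) = 0x8921D
s_6 = Round(s_5, k_5) = 0x31974
s_7 = Round(s_6, k_6) = 0x85B78
s_8 = Round(s_7, k_7) = 0xEA15C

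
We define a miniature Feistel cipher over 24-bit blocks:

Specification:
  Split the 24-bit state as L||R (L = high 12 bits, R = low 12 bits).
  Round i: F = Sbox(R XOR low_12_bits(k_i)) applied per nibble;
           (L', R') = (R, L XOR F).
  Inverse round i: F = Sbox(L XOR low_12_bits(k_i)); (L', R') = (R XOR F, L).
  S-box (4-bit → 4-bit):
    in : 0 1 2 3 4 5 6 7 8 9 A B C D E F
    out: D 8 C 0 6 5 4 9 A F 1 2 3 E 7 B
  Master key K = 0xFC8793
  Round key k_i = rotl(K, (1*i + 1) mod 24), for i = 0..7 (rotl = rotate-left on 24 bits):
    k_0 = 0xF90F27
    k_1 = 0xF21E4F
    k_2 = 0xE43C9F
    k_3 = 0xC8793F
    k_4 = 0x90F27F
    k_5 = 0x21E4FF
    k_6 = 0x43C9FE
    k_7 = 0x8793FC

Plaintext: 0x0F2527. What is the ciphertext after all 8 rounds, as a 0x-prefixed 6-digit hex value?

0xE55C4A

s_0 = plaintext = 0x0F2527
s_1 = Round(s_0, k_0) = 0x52712F
s_2 = Round(s_1, k_1) = 0x12FE6A
s_3 = Round(s_2, k_2) = 0xE6AD9A
s_4 = Round(s_3, k_3) = 0xD9A87F
s_5 = Round(s_4, k_4) = 0x87FC47
s_6 = Round(s_5, k_5) = 0xC47255
s_7 = Round(s_6, k_6) = 0x255E55
s_8 = Round(s_7, k_7) = 0xE55C4A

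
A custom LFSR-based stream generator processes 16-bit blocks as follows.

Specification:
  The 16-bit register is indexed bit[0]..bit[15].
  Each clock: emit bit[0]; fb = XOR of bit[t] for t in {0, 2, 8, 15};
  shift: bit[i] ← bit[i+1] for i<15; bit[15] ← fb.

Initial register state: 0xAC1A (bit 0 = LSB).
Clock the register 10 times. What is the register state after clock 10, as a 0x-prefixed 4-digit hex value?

reg_0 = 0xAC1A
clock 1: out=0, reg = 0xD60D
clock 2: out=1, reg = 0xEB06
clock 3: out=0, reg = 0xF583
clock 4: out=1, reg = 0xFAC1
clock 5: out=1, reg = 0x7D60
clock 6: out=0, reg = 0xBEB0
clock 7: out=0, reg = 0xDF58
clock 8: out=0, reg = 0x6FAC
clock 9: out=0, reg = 0x37D6
clock 10: out=0, reg = 0x1BEB

0x1BEB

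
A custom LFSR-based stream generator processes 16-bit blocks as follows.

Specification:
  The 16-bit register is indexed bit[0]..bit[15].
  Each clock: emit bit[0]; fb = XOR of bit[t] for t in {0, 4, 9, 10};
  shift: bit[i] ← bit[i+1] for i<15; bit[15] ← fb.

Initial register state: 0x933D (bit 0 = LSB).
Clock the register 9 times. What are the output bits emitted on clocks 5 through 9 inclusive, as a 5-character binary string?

reg_0 = 0x933D
clock 1: out=1, reg = 0xC99E
clock 2: out=0, reg = 0xE4CF
clock 3: out=1, reg = 0x7267
clock 4: out=1, reg = 0x3933
clock 5: out=1, reg = 0x1C99
clock 6: out=1, reg = 0x8E4C
clock 7: out=0, reg = 0x4726
clock 8: out=0, reg = 0x2393
clock 9: out=1, reg = 0x91C9

11001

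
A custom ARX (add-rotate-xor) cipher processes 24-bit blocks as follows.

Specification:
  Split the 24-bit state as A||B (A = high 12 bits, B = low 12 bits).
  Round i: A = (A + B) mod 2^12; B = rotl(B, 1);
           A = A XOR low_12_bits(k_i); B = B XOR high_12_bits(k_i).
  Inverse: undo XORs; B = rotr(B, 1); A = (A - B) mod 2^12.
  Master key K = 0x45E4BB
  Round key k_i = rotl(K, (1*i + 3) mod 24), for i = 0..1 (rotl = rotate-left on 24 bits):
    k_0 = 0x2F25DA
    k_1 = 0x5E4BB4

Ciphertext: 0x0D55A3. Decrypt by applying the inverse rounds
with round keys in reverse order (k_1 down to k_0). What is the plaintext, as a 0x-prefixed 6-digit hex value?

0x97CD68

s_0 = ciphertext = 0x0D55A3
s_1 = InvRound(s_0, k_1) = 0x33E823
s_2 = InvRound(s_1, k_0) = 0x97CD68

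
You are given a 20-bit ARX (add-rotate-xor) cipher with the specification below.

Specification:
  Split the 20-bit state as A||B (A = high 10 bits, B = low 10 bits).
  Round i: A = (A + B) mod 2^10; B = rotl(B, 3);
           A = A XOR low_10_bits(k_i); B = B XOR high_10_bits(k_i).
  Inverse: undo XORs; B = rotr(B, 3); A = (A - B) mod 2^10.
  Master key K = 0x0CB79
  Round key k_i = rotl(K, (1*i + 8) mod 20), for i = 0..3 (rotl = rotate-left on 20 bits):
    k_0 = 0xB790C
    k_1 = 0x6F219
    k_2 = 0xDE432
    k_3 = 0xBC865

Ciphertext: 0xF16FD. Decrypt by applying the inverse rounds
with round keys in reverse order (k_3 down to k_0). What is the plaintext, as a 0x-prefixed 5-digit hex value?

s_0 = ciphertext = 0xF16FD
s_1 = InvRound(s_0, k_3) = 0x07F81
s_2 = InvRound(s_1, k_2) = 0x0381F
s_3 = InvRound(s_2, k_1) = 0x18DB4
s_4 = InvRound(s_3, k_0) = 0x0096D

0x0096D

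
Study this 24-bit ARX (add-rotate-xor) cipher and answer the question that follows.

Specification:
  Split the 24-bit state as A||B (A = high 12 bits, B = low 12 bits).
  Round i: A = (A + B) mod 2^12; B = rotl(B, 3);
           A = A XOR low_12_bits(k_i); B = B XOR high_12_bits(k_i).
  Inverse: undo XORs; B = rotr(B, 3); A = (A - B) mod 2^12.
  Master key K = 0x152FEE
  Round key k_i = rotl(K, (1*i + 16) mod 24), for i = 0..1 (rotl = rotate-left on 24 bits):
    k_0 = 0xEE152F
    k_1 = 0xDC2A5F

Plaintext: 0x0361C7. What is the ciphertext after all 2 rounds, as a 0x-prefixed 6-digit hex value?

0xFF4B0A

s_0 = plaintext = 0x0361C7
s_1 = Round(s_0, k_0) = 0x4D20D9
s_2 = Round(s_1, k_1) = 0xFF4B0A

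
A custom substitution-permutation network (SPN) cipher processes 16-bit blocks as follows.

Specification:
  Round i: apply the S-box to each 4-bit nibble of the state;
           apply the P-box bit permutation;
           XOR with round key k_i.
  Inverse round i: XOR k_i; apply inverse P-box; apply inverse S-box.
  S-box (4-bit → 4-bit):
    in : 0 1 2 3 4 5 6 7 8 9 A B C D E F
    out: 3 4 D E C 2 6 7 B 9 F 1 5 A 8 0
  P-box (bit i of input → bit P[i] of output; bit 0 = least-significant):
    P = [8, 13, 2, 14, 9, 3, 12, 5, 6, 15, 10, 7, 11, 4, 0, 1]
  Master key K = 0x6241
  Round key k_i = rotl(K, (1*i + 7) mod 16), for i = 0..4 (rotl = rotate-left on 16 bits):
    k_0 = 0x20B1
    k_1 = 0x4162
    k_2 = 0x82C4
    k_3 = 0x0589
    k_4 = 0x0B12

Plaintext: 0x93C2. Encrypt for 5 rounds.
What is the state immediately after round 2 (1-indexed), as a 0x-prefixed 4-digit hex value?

0x704E

s_0 = plaintext = 0x93C2
s_1 = Round(s_0, k_0) = 0xFF37
s_2 = Round(s_1, k_1) = 0x704E
s_3 = Round(s_2, k_2) = 0x5AB5
s_4 = Round(s_3, k_3) = 0xA359
s_5 = Round(s_4, k_4) = 0xC689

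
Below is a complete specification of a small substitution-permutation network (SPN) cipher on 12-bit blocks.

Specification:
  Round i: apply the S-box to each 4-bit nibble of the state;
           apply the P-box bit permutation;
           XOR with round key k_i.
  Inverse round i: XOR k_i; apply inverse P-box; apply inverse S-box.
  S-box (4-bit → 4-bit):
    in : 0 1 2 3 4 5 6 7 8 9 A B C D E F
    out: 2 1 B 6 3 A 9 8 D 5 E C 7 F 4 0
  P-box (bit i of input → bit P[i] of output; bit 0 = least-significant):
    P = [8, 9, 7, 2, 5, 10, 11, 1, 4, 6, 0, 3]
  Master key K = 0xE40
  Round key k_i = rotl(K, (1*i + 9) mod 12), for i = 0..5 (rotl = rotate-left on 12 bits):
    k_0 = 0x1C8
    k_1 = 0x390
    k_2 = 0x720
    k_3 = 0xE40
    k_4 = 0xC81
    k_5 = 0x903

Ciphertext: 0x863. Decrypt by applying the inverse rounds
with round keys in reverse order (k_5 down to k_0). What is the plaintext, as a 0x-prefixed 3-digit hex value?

0xFE8

s_0 = ciphertext = 0x863
s_1 = InvRound(s_0, k_5) = 0x011
s_2 = InvRound(s_1, k_4) = 0x13E
s_3 = InvRound(s_2, k_3) = 0x2D2
s_4 = InvRound(s_3, k_2) = 0x429
s_5 = InvRound(s_4, k_1) = 0x84C
s_6 = InvRound(s_5, k_0) = 0xFE8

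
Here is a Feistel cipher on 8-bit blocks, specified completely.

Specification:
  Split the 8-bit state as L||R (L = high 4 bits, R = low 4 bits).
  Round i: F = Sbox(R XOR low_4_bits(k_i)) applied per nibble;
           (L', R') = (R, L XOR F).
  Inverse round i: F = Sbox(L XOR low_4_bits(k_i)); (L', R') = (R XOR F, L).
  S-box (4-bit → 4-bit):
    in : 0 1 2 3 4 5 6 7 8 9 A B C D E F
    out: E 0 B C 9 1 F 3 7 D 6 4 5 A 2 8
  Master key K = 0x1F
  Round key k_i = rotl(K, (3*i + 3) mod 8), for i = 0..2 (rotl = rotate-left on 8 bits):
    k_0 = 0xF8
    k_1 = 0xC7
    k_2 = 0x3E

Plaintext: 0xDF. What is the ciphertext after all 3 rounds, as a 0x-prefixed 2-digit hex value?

s_0 = plaintext = 0xDF
s_1 = Round(s_0, k_0) = 0xFE
s_2 = Round(s_1, k_1) = 0xE2
s_3 = Round(s_2, k_2) = 0x2B

0x2B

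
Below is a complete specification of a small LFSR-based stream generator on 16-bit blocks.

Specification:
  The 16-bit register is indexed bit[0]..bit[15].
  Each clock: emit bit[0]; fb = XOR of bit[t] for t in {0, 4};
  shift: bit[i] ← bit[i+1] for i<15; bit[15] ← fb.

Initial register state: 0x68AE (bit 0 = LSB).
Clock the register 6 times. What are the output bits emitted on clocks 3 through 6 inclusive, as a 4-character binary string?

1101

reg_0 = 0x68AE
clock 1: out=0, reg = 0x3457
clock 2: out=1, reg = 0x1A2B
clock 3: out=1, reg = 0x8D15
clock 4: out=1, reg = 0x468A
clock 5: out=0, reg = 0x2345
clock 6: out=1, reg = 0x91A2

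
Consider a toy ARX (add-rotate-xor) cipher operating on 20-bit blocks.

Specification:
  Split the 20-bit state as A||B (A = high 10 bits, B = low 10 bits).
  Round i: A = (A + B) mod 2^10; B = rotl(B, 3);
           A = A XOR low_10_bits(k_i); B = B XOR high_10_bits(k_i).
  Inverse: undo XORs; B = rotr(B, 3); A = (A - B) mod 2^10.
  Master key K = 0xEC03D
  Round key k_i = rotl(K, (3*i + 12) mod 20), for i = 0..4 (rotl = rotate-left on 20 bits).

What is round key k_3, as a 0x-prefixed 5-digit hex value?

0xD807B

K = 0xEC03D
k_0 = rotl(K, (3*0+12) mod 20) = rotl(K, 12) = 0x3DEC0
k_1 = rotl(K, (3*1+12) mod 20) = rotl(K, 15) = 0xEF601
k_2 = rotl(K, (3*2+12) mod 20) = rotl(K, 18) = 0x7B00F
k_3 = rotl(K, (3*3+12) mod 20) = rotl(K, 1) = 0xD807B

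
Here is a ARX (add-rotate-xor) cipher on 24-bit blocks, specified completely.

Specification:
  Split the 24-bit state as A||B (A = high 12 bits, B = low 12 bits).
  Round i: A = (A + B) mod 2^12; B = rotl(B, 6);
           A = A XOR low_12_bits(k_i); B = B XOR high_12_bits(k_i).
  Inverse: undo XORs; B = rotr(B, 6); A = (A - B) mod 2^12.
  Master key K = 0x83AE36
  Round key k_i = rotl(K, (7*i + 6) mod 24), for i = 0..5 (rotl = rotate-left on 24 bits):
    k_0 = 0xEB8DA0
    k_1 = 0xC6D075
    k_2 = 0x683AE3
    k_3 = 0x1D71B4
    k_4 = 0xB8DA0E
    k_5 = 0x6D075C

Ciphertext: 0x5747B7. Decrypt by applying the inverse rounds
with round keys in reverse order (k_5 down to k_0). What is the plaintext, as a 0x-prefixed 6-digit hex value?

s_0 = ciphertext = 0x5747B7
s_1 = InvRound(s_0, k_5) = 0x8639C5
s_2 = InvRound(s_1, k_4) = 0x064209
s_3 = InvRound(s_2, k_3) = 0xA4178F
s_4 = InvRound(s_3, k_2) = 0xD9E304
s_5 = InvRound(s_4, k_1) = 0x36EA7D
s_6 = InvRound(s_5, k_0) = 0xD7B153

0xD7B153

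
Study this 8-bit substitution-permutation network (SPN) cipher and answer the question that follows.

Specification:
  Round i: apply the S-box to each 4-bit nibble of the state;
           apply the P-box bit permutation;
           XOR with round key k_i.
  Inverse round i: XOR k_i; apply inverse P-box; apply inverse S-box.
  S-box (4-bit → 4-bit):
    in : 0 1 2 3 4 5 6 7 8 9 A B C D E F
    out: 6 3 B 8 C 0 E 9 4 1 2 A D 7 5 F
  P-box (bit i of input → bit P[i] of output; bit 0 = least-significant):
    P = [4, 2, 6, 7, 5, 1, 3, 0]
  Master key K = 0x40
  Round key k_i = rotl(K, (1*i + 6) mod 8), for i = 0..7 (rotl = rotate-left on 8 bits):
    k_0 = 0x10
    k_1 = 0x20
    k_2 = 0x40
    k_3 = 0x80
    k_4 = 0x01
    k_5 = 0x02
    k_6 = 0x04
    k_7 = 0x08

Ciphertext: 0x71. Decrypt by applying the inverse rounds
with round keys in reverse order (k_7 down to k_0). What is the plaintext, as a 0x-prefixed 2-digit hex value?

0x8B

s_0 = ciphertext = 0x71
s_1 = InvRound(s_0, k_7) = 0xCE
s_2 = InvRound(s_1, k_6) = 0x04
s_3 = InvRound(s_2, k_5) = 0xAA
s_4 = InvRound(s_3, k_4) = 0xF3
s_5 = InvRound(s_4, k_3) = 0x2E
s_6 = InvRound(s_5, k_2) = 0xD0
s_7 = InvRound(s_6, k_1) = 0x9C
s_8 = InvRound(s_7, k_0) = 0x8B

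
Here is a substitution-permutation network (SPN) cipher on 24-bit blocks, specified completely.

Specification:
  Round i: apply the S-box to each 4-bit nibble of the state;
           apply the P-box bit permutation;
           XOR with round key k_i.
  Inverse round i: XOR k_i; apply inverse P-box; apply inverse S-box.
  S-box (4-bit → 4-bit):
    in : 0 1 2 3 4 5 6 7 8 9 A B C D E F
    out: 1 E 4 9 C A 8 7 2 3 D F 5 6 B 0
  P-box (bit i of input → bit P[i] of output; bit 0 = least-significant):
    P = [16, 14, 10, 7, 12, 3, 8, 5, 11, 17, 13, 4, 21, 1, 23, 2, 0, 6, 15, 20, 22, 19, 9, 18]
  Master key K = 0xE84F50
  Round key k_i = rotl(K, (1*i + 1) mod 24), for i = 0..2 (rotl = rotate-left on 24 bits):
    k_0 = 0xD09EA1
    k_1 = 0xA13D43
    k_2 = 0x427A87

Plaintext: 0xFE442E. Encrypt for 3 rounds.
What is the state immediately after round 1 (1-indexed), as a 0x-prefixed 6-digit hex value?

0x41FF74

s_0 = plaintext = 0xFE442E
s_1 = Round(s_0, k_0) = 0x41FF74
s_2 = Round(s_1, k_1) = 0xB5AA8B
s_3 = Round(s_2, k_2) = 0xBF145B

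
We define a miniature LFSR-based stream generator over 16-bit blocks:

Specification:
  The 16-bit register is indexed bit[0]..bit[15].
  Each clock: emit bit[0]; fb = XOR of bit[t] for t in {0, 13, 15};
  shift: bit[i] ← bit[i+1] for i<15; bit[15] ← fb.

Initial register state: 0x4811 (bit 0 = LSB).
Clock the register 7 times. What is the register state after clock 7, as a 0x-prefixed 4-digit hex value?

0x9290

reg_0 = 0x4811
clock 1: out=1, reg = 0xA408
clock 2: out=0, reg = 0x5204
clock 3: out=0, reg = 0x2902
clock 4: out=0, reg = 0x9481
clock 5: out=1, reg = 0x4A40
clock 6: out=0, reg = 0x2520
clock 7: out=0, reg = 0x9290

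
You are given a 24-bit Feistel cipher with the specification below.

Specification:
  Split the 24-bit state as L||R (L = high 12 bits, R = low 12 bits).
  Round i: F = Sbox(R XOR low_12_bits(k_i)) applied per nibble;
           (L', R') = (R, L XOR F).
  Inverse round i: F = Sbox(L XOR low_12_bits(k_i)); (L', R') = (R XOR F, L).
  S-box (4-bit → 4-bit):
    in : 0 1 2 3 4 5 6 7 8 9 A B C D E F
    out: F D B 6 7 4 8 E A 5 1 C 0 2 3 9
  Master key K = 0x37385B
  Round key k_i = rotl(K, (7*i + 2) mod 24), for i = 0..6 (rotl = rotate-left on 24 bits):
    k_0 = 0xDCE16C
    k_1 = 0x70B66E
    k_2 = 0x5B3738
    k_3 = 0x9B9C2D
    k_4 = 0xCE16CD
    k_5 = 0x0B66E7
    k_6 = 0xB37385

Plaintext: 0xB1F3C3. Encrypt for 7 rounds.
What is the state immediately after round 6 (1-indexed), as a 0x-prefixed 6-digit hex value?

s_0 = plaintext = 0xB1F3C3
s_1 = Round(s_0, k_0) = 0x3C3006
s_2 = Round(s_1, k_1) = 0x006B49
s_3 = Round(s_2, k_2) = 0xB490EB
s_4 = Round(s_3, k_3) = 0x0EBB41
s_5 = Round(s_4, k_4) = 0xB4124B
s_6 = Round(s_5, k_5) = 0x24BC51
s_7 = Round(s_6, k_6) = 0xC51B6C

0x24BC51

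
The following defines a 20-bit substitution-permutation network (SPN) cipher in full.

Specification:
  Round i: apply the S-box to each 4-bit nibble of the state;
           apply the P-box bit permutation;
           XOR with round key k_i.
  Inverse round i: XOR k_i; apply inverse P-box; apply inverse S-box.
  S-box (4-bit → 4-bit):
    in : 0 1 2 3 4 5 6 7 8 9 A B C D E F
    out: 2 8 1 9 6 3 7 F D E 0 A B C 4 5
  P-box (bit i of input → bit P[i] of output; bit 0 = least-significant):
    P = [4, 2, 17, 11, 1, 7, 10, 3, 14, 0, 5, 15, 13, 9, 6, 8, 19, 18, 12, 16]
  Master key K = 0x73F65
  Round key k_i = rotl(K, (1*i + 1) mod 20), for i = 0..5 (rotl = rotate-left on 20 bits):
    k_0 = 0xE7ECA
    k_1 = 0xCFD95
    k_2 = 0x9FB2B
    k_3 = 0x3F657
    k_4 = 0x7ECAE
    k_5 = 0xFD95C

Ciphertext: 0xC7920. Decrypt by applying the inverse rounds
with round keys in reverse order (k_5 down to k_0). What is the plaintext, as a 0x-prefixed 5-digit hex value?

0x5C809

s_0 = ciphertext = 0xC7920
s_1 = InvRound(s_0, k_5) = 0x1FD16
s_2 = InvRound(s_1, k_4) = 0x41EBF
s_3 = InvRound(s_2, k_3) = 0xBF8BD
s_4 = InvRound(s_3, k_2) = 0xABA56
s_5 = InvRound(s_4, k_1) = 0x0956E
s_6 = InvRound(s_5, k_0) = 0x5C809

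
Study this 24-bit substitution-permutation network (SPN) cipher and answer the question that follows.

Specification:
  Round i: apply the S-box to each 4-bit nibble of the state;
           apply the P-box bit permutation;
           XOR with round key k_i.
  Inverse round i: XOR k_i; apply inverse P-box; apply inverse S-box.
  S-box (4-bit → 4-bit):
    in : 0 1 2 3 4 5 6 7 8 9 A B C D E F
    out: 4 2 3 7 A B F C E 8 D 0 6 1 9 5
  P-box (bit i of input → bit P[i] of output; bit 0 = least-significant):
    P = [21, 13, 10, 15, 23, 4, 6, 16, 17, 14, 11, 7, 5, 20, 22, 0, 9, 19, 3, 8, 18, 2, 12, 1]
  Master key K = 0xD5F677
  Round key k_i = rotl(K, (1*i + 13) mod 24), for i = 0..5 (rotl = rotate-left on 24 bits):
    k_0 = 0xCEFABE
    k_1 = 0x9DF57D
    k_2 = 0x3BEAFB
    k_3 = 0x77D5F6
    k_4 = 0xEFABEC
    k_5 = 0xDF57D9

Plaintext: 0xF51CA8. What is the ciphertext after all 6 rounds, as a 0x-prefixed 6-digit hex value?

0xCA3013

s_0 = plaintext = 0xF51CA8
s_1 = Round(s_0, k_0) = 0x5305FE
s_2 = Round(s_1, k_1) = 0x7337B3
s_3 = Round(s_2, k_2) = 0x43D451
s_4 = Round(s_3, k_3) = 0xFEB748
s_5 = Round(s_4, k_4) = 0xEA147C
s_6 = Round(s_5, k_5) = 0xCA3013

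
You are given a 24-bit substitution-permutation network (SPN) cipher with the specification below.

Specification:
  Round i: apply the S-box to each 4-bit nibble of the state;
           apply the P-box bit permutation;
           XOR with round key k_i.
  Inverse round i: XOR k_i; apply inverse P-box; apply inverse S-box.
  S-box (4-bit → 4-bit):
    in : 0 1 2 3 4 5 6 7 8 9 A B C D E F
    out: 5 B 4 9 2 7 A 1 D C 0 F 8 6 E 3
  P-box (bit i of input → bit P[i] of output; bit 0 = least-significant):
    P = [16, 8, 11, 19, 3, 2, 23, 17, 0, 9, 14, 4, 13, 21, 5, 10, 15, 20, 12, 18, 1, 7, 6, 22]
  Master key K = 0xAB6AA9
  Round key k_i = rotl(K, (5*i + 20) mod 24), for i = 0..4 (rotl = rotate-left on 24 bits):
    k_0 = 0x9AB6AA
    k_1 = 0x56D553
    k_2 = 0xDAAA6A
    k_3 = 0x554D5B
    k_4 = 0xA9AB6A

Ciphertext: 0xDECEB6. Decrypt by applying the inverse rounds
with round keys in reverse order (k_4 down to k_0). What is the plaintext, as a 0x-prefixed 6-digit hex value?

s_0 = ciphertext = 0xDECEB6
s_1 = InvRound(s_0, k_4) = 0xE6191F
s_2 = InvRound(s_1, k_3) = 0x2D62E7
s_3 = InvRound(s_2, k_2) = 0x6140B0
s_4 = InvRound(s_3, k_1) = 0x5BE7CF
s_5 = InvRound(s_4, k_0) = 0x9220DF

0x9220DF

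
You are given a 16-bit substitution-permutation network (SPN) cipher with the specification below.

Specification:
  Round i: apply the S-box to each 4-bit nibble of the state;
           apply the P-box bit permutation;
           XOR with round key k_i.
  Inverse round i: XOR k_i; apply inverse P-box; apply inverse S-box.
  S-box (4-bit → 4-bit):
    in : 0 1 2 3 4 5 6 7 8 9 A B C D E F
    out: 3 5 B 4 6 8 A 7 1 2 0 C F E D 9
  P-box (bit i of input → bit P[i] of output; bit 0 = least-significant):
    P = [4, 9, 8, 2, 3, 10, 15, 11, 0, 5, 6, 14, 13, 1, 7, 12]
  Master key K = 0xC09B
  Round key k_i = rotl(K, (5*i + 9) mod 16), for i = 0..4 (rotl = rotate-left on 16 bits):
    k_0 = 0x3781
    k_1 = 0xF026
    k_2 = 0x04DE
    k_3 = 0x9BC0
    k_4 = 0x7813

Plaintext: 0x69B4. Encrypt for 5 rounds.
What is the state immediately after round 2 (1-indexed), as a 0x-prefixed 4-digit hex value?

0xB147

s_0 = plaintext = 0x69B4
s_1 = Round(s_0, k_0) = 0xACA3
s_2 = Round(s_1, k_1) = 0xB147
s_3 = Round(s_2, k_2) = 0x930F
s_4 = Round(s_3, k_3) = 0x9F9E
s_5 = Round(s_4, k_4) = 0x3D04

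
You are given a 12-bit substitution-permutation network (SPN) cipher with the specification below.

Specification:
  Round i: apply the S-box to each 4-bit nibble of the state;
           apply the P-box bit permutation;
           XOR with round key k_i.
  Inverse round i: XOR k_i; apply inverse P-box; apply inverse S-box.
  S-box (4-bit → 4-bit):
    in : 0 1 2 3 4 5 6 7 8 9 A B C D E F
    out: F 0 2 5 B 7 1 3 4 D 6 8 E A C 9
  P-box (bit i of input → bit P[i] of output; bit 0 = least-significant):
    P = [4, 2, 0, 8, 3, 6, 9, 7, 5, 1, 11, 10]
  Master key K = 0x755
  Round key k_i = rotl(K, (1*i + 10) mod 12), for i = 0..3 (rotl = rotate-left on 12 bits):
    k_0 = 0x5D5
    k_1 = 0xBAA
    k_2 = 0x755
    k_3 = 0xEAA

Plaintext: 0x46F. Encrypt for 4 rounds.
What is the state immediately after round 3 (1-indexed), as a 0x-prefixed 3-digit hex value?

0x376

s_0 = plaintext = 0x46F
s_1 = Round(s_0, k_0) = 0x0EF
s_2 = Round(s_1, k_1) = 0x418
s_3 = Round(s_2, k_2) = 0x376
s_4 = Round(s_3, k_3) = 0x6D2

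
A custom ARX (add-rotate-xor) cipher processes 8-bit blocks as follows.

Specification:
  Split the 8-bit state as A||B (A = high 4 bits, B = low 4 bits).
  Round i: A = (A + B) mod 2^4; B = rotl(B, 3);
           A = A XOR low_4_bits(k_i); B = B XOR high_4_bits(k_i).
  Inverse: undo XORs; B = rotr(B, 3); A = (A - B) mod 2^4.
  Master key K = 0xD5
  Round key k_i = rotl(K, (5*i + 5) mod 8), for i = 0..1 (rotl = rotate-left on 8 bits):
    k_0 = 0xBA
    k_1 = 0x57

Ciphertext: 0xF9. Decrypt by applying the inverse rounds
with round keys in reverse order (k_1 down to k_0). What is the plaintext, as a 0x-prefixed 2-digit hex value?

0x14

s_0 = ciphertext = 0xF9
s_1 = InvRound(s_0, k_1) = 0xF9
s_2 = InvRound(s_1, k_0) = 0x14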